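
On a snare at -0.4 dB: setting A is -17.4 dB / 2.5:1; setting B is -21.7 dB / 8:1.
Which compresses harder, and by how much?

A: overshoot 17 dB → output overshoot 6.8 dB → GR 10.2 dB.
B: overshoot 21.3 dB → output overshoot 2.6625 dB → GR 18.6375 dB.
Difference: 8.4375 dB in favour of B.

B, by 8.4375 dB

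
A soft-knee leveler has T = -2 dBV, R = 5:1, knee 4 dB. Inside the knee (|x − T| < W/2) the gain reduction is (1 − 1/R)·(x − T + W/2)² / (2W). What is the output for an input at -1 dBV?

-1.9 dBV

x − T + W/2 = -1 − (-2) + 2 = 3.
GR = (1 − 1/5) × 3² / 8 = 0.8 × 9 / 8 = 0.9 dB.
Output = -1 − 0.9 = -1.9 dBV.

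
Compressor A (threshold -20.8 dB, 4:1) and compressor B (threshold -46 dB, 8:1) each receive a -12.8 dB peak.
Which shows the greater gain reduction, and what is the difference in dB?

A: overshoot 8 dB → output overshoot 2 dB → GR 6 dB.
B: overshoot 33.2 dB → output overshoot 4.15 dB → GR 29.05 dB.
B applies 23.05 dB more gain reduction.

B, by 23.05 dB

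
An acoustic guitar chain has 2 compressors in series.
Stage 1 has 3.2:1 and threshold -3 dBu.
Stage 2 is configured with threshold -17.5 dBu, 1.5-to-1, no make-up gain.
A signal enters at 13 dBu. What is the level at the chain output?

Stage 1: overshoot 16 dB → 16/3.2 = 5 dB → 2 dBu.
Stage 2: 19.5 dB above -17.5 dBu, reduced 1.5:1 to 13 dB above → -4.5 dBu.

-4.5 dBu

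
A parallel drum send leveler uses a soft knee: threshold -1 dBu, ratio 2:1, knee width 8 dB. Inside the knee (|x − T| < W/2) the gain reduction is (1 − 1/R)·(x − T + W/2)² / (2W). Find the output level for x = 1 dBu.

x − T + W/2 = 1 − (-1) + 4 = 6.
GR = (1 − 1/2) × 6² / 16 = 0.5 × 36 / 16 = 1.125 dB.
Output = 1 − 1.125 = -0.125 dBu.

-0.125 dBu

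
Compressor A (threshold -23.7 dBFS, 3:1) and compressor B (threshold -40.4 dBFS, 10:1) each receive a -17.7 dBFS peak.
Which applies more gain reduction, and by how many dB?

A: 6 dB over, compressed to 2 dB over, so 4 dB of GR.
B: 22.7 dB over, compressed to 2.27 dB over, so 20.43 dB of GR.
B applies 16.43 dB more gain reduction.

B, by 16.43 dB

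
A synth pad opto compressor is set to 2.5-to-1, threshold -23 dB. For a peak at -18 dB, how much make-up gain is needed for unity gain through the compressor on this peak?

Without make-up, output = threshold + overshoot/2.5 = -23 + 2 = -21 dB.
Gap to target: 3 dB.

3 dB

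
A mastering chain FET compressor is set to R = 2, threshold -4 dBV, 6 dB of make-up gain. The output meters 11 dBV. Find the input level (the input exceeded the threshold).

Before make-up, the level was 11 − 6 = 5 dBV.
The compressed level sits 5 − (-4) = 9 dB over threshold.
Input overshoot = R × output overshoot = 18 dB → input = -4 + 18 = 14 dBV.

14 dBV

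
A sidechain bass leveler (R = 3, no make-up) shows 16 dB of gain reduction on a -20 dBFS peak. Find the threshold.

Input is 24 dB above T (since output overshoot × R = input overshoot: (-36 − T)·3 = -20 − T gives T = -44 dBFS).
Check: -44 + (-20 − (-44))/3 = -44 + 8 = -36 dBFS. ✓

-44 dBFS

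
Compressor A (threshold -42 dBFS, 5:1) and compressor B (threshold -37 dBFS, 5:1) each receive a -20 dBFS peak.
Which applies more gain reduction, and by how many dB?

A, by 4 dB

A: GR = 22 − 22/5 = 17.6 dB.
B: GR = 17 − 17/5 = 13.6 dB.
Difference: 4 dB in favour of A.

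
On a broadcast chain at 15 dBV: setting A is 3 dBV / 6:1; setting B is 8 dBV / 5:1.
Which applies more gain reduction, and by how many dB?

A: GR = 12 − 12/6 = 10 dB.
B: GR = 7 − 7/5 = 5.6 dB.
A reduces 4.4 dB more.

A, by 4.4 dB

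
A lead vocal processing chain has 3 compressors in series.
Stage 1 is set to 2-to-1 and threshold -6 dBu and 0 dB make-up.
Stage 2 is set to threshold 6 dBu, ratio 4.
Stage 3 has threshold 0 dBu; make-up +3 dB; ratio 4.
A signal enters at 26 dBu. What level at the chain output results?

Stage 1: overshoot 32 dB → 32/2 = 16 dB → 10 dBu.
Stage 2: 10 dBu is 4 dB over 6 dBu; at 4:1 that becomes 1 dB over, giving 7 dBu.
Stage 3: 7 dBu is 7 dB over 0 dBu; at 4:1 that becomes 1.75 dB over, giving 1.75 dBu; +3 dB make-up → 4.75 dBu.

4.75 dBu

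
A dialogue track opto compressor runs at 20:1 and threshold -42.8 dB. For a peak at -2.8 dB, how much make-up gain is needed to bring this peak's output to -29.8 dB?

11 dB

The peak compresses to -42.8 + 40/20 = -40.8 dB.
To reach -29.8 dB requires -29.8 − (-40.8) = 11 dB of make-up.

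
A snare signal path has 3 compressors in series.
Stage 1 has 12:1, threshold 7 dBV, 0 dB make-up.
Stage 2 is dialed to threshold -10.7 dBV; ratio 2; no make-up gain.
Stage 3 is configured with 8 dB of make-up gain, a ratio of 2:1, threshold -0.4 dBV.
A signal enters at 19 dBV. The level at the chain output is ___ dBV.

Stage 1: 19 dBV is 12 dB over 7 dBV; at 12:1 that becomes 1 dB over, giving 8 dBV.
Stage 2: overshoot 18.7 dB → 18.7/2 = 9.35 dB → -1.35 dBV.
Stage 3: -1.35 dBV is at or below the -0.4 dBV threshold — no compression; make-up brings it to 6.65 dBV.

6.65 dBV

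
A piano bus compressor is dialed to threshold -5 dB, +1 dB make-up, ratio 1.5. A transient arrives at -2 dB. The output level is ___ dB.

-2 dB

-2 dB sits 3 dB over threshold.
The 3 dB excess becomes 2 dB after 1.5:1 reduction.
Output = -5 + 2 = -3 dB; make-up adds 1 dB, giving -2 dB.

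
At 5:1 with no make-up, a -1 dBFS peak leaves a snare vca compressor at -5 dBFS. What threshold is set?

-6 dBFS

Input is 5 dB above T (since output overshoot × R = input overshoot: (-5 − T)·5 = -1 − T gives T = -6 dBFS).
Check: -6 + (-1 − (-6))/5 = -6 + 1 = -5 dBFS. ✓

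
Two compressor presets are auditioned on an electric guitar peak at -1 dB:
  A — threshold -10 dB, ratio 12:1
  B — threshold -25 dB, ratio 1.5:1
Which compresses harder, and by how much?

A: GR = 9 − 9/12 = 8.25 dB.
B: GR = 24 − 24/1.5 = 8 dB.
A applies 0.25 dB more gain reduction.

A, by 0.25 dB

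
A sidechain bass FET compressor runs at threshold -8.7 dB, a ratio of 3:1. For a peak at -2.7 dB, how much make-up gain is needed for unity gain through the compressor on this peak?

4 dB

The peak compresses to -8.7 + 6/3 = -6.7 dB.
To reach -2.7 dB requires -2.7 − (-6.7) = 4 dB of make-up.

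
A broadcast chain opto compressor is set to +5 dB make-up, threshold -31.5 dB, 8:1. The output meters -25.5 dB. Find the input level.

Remove make-up: -25.5 − 5 = -30.5 dB.
That's 1 dB above the -31.5 dB threshold.
Input overshoot = R × output overshoot = 8 dB → input = -31.5 + 8 = -23.5 dB.

-23.5 dB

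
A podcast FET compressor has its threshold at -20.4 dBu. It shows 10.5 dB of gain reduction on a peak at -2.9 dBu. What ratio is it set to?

2.5:1

Input overshoot = -2.9 − (-20.4) = 17.5 dB.
Output overshoot = 17.5 − 10.5 = 7 dB.
Ratio = input overshoot / output overshoot = 17.5 / 7 = 2.5.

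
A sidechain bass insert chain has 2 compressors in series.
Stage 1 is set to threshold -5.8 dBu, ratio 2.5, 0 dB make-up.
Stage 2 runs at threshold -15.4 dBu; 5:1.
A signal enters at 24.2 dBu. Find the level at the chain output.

-11.08 dBu

Stage 1: 30 dB above -5.8 dBu, reduced 2.5:1 to 12 dB above → 6.2 dBu.
Stage 2: 6.2 dBu is 21.6 dB over -15.4 dBu; at 5:1 that becomes 4.32 dB over, giving -11.08 dBu.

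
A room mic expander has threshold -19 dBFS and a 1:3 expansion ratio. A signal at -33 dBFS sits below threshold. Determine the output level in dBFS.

-61 dBFS

Below threshold, a 1:3 expander applies gain = (3−1)×(T − x) of attenuation.
(3−1) × 14 = 28 dB, so output = -33 − 28 = -61 dBFS.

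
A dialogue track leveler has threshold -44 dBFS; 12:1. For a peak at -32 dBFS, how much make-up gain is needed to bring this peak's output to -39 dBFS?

4 dB

Without make-up, output = threshold + overshoot/12 = -44 + 1 = -43 dBFS.
Gap to target: 4 dB.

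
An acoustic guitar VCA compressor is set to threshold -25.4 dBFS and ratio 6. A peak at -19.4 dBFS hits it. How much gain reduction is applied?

5 dB

The signal is 6 dB above threshold.
A 6:1 ratio leaves 1 dB of that excess.
Gain reduction = 6 − 1 = 5 dB.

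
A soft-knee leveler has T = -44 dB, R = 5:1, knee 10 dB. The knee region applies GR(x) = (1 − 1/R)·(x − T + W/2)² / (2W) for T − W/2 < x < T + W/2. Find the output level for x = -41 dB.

-43.56 dB

x − T + W/2 = -41 − (-44) + 5 = 8.
GR = (1 − 1/5) × 8² / 20 = 0.8 × 64 / 20 = 2.56 dB.
Output = -41 − 2.56 = -43.56 dB.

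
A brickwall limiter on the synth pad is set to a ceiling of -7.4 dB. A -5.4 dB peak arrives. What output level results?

-7.4 dB

At ∞:1, everything above -7.4 dB is held at the ceiling.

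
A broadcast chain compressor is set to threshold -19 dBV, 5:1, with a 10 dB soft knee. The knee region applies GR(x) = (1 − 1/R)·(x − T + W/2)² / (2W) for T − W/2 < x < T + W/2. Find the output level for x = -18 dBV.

x − T + W/2 = -18 − (-19) + 5 = 6.
GR = (1 − 1/5) × 6² / 20 = 0.8 × 36 / 20 = 1.44 dB.
Output = -18 − 1.44 = -19.44 dBV.

-19.44 dBV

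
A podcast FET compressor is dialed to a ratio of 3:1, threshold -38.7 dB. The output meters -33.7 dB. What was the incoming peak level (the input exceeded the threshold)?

-23.7 dB

The compressed level sits -33.7 − (-38.7) = 5 dB over threshold.
Input overshoot = R × output overshoot = 15 dB → input = -38.7 + 15 = -23.7 dB.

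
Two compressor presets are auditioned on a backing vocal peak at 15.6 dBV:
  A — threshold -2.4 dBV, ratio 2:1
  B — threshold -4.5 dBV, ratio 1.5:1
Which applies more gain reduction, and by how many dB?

A, by 2.3 dB

A: 18 dB over, compressed to 9 dB over, so 9 dB of GR.
B: 20.1 dB over, compressed to 13.4 dB over, so 6.7 dB of GR.
Difference: 2.3 dB in favour of A.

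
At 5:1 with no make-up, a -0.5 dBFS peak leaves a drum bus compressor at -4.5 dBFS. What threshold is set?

-5.5 dBFS

Gain reduction = -0.5 − (-4.5) = 4 dB; output overshoot = GR / (R − 1) = 4 / 4 = 1 dB.
Threshold = output − output overshoot = -4.5 − 1 = -5.5 dBFS.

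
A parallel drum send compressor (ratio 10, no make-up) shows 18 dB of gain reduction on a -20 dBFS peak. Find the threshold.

Let T be the threshold. Output overshoot = (input overshoot)/R, so -38 − T = (-20 − T)/10.
10·(-38 − T) = -20 − T → 9·T = -380 − (-20) = -360.
T = -360/9 = -40 dBFS.

-40 dBFS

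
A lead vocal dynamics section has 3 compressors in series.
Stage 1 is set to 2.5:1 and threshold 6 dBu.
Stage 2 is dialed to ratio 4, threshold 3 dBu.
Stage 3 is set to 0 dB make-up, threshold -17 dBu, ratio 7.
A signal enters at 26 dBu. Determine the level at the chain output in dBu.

-13.75 dBu

Stage 1: 26 dBu is 20 dB over 6 dBu; at 2.5:1 that becomes 8 dB over, giving 14 dBu.
Stage 2: overshoot 11 dB → 11/4 = 2.75 dB → 5.75 dBu.
Stage 3: 5.75 dBu is 22.75 dB over -17 dBu; at 7:1 that becomes 3.25 dB over, giving -13.75 dBu.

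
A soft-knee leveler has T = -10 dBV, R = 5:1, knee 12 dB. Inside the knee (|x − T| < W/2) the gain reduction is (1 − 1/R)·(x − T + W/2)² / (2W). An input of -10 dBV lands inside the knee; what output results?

x − T + W/2 = -10 − (-10) + 6 = 6.
GR = (1 − 1/5) × 6² / 24 = 0.8 × 36 / 24 = 1.2 dB.
Output = -10 − 1.2 = -11.2 dBV.

-11.2 dBV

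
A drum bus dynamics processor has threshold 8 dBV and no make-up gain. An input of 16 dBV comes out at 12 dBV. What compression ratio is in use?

2:1

Input overshoot = 16 − 8 = 8 dB; output overshoot = 12 − 8 = 4 dB.
Ratio = 8 / 4 = 2.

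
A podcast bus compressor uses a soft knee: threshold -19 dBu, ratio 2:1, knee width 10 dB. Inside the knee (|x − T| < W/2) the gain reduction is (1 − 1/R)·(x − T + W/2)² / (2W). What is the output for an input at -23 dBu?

x − T + W/2 = -23 − (-19) + 5 = 1.
GR = (1 − 1/2) × 1² / 20 = 0.5 × 1 / 20 = 0.025 dB.
Output = -23 − 0.025 = -23.025 dBu.

-23.025 dBu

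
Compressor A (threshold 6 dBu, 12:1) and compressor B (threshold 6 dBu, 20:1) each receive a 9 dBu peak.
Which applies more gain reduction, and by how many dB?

B, by 0.1 dB

A: overshoot 3 dB → output overshoot 0.25 dB → GR 2.75 dB.
B: overshoot 3 dB → output overshoot 0.15 dB → GR 2.85 dB.
B applies 0.1 dB more gain reduction.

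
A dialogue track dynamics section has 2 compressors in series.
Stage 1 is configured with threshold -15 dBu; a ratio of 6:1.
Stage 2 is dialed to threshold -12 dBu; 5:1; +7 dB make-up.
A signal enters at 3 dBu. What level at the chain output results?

-5 dBu

Stage 1: overshoot 18 dB → 18/6 = 3 dB → -12 dBu.
Stage 2: -12 dBu is at or below the -12 dBu threshold — no compression; make-up brings it to -5 dBu.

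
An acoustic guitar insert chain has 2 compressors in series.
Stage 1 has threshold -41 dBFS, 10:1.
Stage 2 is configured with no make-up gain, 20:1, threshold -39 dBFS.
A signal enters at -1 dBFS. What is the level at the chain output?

Stage 1: 40 dB above -41 dBFS, reduced 10:1 to 4 dB above → -37 dBFS.
Stage 2: 2 dB above -39 dBFS, reduced 20:1 to 0.1 dB above → -38.9 dBFS.

-38.9 dBFS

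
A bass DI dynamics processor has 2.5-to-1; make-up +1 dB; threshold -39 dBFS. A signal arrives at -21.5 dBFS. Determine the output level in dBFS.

-31 dBFS

-21.5 dBFS sits 17.5 dB over threshold.
At 2.5:1 the overshoot is divided by 2.5, leaving 7 dB above threshold.
Output = -39 + 7 = -32 dBFS; make-up adds 1 dB, giving -31 dBFS.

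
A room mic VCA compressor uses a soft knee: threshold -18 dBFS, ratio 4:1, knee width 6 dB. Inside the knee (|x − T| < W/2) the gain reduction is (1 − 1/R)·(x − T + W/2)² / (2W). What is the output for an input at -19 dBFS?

-19.25 dBFS

x − T + W/2 = -19 − (-18) + 3 = 2.
GR = (1 − 1/4) × 2² / 12 = 0.75 × 4 / 12 = 0.25 dB.
Output = -19 − 0.25 = -19.25 dBFS.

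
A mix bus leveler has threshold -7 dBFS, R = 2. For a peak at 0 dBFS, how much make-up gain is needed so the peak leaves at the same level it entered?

3.5 dB

Without make-up, output = threshold + overshoot/2 = -7 + 3.5 = -3.5 dBFS.
Gap to target: 3.5 dB.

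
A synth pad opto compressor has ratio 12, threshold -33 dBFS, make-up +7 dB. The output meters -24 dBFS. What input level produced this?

Remove make-up: -24 − 7 = -31 dBFS.
Post-compression overshoot = -31 − (-33) = 2 dB.
Before 12:1 compression the overshoot was 2 × 12 = 24 dB, so input = -33 + 24 = -9 dBFS.

-9 dBFS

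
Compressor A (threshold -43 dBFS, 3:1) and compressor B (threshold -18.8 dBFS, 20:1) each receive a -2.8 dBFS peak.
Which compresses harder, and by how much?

A, by 11.6 dB

A: overshoot 40.2 dB → output overshoot 13.4 dB → GR 26.8 dB.
B: overshoot 16 dB → output overshoot 0.8 dB → GR 15.2 dB.
Difference: 11.6 dB in favour of A.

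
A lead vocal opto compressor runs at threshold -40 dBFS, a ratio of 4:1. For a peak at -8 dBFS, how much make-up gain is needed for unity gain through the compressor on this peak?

24 dB

Without make-up, output = threshold + overshoot/4 = -40 + 8 = -32 dBFS.
Gap to target: 24 dB.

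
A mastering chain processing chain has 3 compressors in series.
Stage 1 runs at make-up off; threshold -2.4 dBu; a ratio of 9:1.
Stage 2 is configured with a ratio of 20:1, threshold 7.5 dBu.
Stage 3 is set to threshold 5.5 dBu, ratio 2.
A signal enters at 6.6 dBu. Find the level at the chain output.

Stage 1: overshoot 9 dB → 9/9 = 1 dB → -1.4 dBu.
Stage 2: below threshold (-1.4 ≤ 7.5); passes unchanged; output -1.4 dBu.
Stage 3: below threshold (-1.4 ≤ 5.5); passes unchanged; output -1.4 dBu.

-1.4 dBu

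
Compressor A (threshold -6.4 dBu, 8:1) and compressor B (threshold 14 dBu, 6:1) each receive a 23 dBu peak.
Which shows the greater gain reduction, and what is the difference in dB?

A: GR = 29.4 − 29.4/8 = 25.725 dB.
B: GR = 9 − 9/6 = 7.5 dB.
A applies 18.225 dB more gain reduction.

A, by 18.225 dB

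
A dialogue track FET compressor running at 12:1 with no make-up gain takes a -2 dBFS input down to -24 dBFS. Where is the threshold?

Input is 24 dB above T (since output overshoot × R = input overshoot: (-24 − T)·12 = -2 − T gives T = -26 dBFS).
Check: -26 + (-2 − (-26))/12 = -26 + 2 = -24 dBFS. ✓

-26 dBFS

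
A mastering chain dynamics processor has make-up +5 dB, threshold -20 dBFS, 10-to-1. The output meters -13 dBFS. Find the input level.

Stripping the +5 dB make-up gives -18 dBFS at the gain stage.
Post-compression overshoot = -18 − (-20) = 2 dB.
Input overshoot = R × output overshoot = 20 dB → input = -20 + 20 = 0 dBFS.

0 dBFS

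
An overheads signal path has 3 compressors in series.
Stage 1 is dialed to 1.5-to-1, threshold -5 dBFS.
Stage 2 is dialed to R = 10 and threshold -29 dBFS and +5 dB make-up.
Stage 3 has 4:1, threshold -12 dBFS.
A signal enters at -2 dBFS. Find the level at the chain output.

Stage 1: -2 dBFS is 3 dB over -5 dBFS; at 1.5:1 that becomes 2 dB over, giving -3 dBFS.
Stage 2: -3 dBFS is 26 dB over -29 dBFS; at 10:1 that becomes 2.6 dB over, giving -26.4 dBFS; +5 dB make-up → -21.4 dBFS.
Stage 3: -21.4 dBFS ≤ -12 dBFS, so stage 3 doesn't engage; output -21.4 dBFS.

-21.4 dBFS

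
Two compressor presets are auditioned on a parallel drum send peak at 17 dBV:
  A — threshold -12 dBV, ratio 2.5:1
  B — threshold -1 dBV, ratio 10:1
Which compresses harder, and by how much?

A: 29 dB over, compressed to 11.6 dB over, so 17.4 dB of GR.
B: 18 dB over, compressed to 1.8 dB over, so 16.2 dB of GR.
A applies 1.2 dB more gain reduction.

A, by 1.2 dB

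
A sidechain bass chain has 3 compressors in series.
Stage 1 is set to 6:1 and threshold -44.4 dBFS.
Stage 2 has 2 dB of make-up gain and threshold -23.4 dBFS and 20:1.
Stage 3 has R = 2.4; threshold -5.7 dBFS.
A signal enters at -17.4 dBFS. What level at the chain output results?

Stage 1: -17.4 dBFS is 27 dB over -44.4 dBFS; at 6:1 that becomes 4.5 dB over, giving -39.9 dBFS.
Stage 2: -39.9 dBFS is at or below the -23.4 dBFS threshold — no compression; make-up brings it to -37.9 dBFS.
Stage 3: below threshold (-37.9 ≤ -5.7); passes unchanged; output -37.9 dBFS.

-37.9 dBFS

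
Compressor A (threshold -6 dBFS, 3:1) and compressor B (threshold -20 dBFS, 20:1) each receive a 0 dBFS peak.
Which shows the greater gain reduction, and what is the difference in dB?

A: GR = 6 − 6/3 = 4 dB.
B: GR = 20 − 20/20 = 19 dB.
Difference: 15 dB in favour of B.

B, by 15 dB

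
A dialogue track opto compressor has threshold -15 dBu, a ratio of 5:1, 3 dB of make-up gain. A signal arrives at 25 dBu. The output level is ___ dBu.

-4 dBu

25 dBu sits 40 dB over threshold.
At 5:1 the overshoot is divided by 5, leaving 8 dB above threshold.
So the level is -15 + 8 = -7 dBu; make-up adds 3 dB, giving -4 dBu.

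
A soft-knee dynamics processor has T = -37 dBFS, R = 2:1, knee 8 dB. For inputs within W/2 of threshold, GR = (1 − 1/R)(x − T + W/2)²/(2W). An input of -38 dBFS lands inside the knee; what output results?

-38.28125 dBFS

x − T + W/2 = -38 − (-37) + 4 = 3.
GR = (1 − 1/2) × 3² / 16 = 0.5 × 9 / 16 = 0.28125 dB.
Output = -38 − 0.28125 = -38.28125 dBFS.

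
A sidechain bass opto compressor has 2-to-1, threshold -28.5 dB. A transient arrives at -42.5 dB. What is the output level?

-42.5 dB is 14 dB below the -28.5 dB threshold, so no gain reduction is applied.
Output = input = -42.5 dB.

-42.5 dB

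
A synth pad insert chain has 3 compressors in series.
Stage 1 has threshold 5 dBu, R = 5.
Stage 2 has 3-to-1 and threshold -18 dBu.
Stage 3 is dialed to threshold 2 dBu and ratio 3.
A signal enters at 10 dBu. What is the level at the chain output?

Stage 1: 10 dBu is 5 dB over 5 dBu; at 5:1 that becomes 1 dB over, giving 6 dBu.
Stage 2: 24 dB above -18 dBu, reduced 3:1 to 8 dB above → -10 dBu.
Stage 3: below threshold (-10 ≤ 2); passes unchanged; output -10 dBu.

-10 dBu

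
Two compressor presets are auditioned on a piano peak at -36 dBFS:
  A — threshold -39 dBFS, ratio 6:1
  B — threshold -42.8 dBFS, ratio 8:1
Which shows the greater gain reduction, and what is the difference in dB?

A: overshoot 3 dB → output overshoot 0.5 dB → GR 2.5 dB.
B: overshoot 6.8 dB → output overshoot 0.85 dB → GR 5.95 dB.
B reduces 3.45 dB more.

B, by 3.45 dB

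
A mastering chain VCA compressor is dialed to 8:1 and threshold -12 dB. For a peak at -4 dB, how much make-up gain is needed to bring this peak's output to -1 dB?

Overshoot 8 dB → 8/8 = 1 dB after compression, so the compressed level is -12 + 1 = -11 dB.
Make-up = target − compressed = -1 − (-11) = 10 dB.

10 dB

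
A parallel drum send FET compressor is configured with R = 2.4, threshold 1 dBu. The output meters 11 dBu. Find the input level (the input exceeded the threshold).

25 dBu

The compressed level sits 11 − 1 = 10 dB over threshold.
Input overshoot = R × output overshoot = 24 dB → input = 1 + 24 = 25 dBu.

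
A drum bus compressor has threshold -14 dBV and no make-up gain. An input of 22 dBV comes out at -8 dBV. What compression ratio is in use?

Input overshoot = 22 − (-14) = 36 dB; output overshoot = -8 − (-14) = 6 dB.
Ratio = 36 / 6 = 6.

6:1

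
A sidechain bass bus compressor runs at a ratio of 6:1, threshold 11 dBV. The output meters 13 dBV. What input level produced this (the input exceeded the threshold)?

That's 2 dB above the 11 dBV threshold.
Before 6:1 compression the overshoot was 2 × 6 = 12 dB, so input = 11 + 12 = 23 dBV.

23 dBV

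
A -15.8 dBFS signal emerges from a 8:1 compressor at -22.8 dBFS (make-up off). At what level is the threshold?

Input is 8 dB above T (since output overshoot × R = input overshoot: (-22.8 − T)·8 = -15.8 − T gives T = -23.8 dBFS).
Check: -23.8 + (-15.8 − (-23.8))/8 = -23.8 + 1 = -22.8 dBFS. ✓

-23.8 dBFS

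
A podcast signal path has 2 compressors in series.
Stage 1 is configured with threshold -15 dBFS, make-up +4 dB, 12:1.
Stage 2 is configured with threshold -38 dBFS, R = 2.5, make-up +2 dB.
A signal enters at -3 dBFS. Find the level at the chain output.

Stage 1: overshoot 12 dB → 12/12 = 1 dB → -14 dBFS; +4 dB make-up → -10 dBFS.
Stage 2: 28 dB above -38 dBFS, reduced 2.5:1 to 11.2 dB above → -26.8 dBFS; +2 dB make-up → -24.8 dBFS.

-24.8 dBFS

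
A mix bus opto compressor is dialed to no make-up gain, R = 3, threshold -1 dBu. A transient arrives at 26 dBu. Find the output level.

8 dBu

26 dBu sits 27 dB over threshold.
3:1 compression reduces that to 27/3 = 9 dB over.
So the level is -1 + 9 = 8 dBu.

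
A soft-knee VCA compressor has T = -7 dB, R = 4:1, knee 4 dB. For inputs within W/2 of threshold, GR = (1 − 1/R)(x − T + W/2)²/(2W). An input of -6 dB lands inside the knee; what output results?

-6.84375 dB

x − T + W/2 = -6 − (-7) + 2 = 3.
GR = (1 − 1/4) × 3² / 8 = 0.75 × 9 / 8 = 0.84375 dB.
Output = -6 − 0.84375 = -6.84375 dB.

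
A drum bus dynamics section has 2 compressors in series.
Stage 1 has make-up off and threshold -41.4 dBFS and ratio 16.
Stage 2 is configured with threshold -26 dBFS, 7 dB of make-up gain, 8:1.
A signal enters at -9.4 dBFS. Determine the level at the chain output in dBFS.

-32.4 dBFS

Stage 1: -9.4 dBFS is 32 dB over -41.4 dBFS; at 16:1 that becomes 2 dB over, giving -39.4 dBFS.
Stage 2: -39.4 dBFS is at or below the -26 dBFS threshold — no compression; make-up brings it to -32.4 dBFS.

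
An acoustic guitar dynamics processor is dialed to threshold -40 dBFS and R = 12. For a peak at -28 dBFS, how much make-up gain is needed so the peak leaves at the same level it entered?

11 dB

Without make-up, output = threshold + overshoot/12 = -40 + 1 = -39 dBFS.
Gap to target: 11 dB.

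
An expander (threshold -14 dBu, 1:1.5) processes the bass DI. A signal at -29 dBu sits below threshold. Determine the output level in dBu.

-36.5 dBu

Undershoot = (-14) − (-29) = 15 dB.
At 1:1.5, that expands to 22.5 dB under threshold.
Output = -14 − 22.5 = -36.5 dBu.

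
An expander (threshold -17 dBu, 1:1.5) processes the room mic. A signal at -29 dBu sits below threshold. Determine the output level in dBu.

-35 dBu

Below threshold, a 1:1.5 expander applies gain = (1.5−1)×(T − x) of attenuation.
(1.5−1) × 12 = 6 dB, so output = -29 − 6 = -35 dBu.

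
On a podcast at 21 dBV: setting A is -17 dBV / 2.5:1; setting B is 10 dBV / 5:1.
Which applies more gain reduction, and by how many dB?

A, by 14 dB

A: GR = 38 − 38/2.5 = 22.8 dB.
B: GR = 11 − 11/5 = 8.8 dB.
Difference: 14 dB in favour of A.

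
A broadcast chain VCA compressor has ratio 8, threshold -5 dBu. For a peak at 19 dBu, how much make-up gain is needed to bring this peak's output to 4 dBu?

Overshoot 24 dB → 24/8 = 3 dB after compression, so the compressed level is -5 + 3 = -2 dBu.
Make-up = target − compressed = 4 − (-2) = 6 dB.

6 dB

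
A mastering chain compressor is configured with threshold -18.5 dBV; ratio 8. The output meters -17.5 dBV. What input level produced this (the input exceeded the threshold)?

-10.5 dBV

That's 1 dB above the -18.5 dBV threshold.
Input overshoot = R × output overshoot = 8 dB → input = -18.5 + 8 = -10.5 dBV.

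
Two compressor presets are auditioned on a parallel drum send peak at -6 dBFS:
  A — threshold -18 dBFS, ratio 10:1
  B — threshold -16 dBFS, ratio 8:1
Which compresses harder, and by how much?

A, by 2.05 dB

A: 12 dB over, compressed to 1.2 dB over, so 10.8 dB of GR.
B: 10 dB over, compressed to 1.25 dB over, so 8.75 dB of GR.
A reduces 2.05 dB more.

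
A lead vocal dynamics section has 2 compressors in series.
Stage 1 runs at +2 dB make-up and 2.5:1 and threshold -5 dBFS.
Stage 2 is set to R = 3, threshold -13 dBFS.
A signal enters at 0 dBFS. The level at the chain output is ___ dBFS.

Stage 1: 0 dBFS is 5 dB over -5 dBFS; at 2.5:1 that becomes 2 dB over, giving -3 dBFS; +2 dB make-up → -1 dBFS.
Stage 2: 12 dB above -13 dBFS, reduced 3:1 to 4 dB above → -9 dBFS.

-9 dBFS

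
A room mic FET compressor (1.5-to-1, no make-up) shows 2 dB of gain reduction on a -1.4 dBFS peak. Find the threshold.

-7.4 dBFS

Input is 6 dB above T (since output overshoot × R = input overshoot: (-3.4 − T)·1.5 = -1.4 − T gives T = -7.4 dBFS).
Check: -7.4 + (-1.4 − (-7.4))/1.5 = -7.4 + 4 = -3.4 dBFS. ✓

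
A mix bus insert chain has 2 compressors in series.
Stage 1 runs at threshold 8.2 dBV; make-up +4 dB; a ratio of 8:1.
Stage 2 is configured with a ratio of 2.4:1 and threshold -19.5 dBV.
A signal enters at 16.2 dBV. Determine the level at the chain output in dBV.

Stage 1: 16.2 dBV is 8 dB over 8.2 dBV; at 8:1 that becomes 1 dB over, giving 9.2 dBV; +4 dB make-up → 13.2 dBV.
Stage 2: 32.7 dB above -19.5 dBV, reduced 2.4:1 to 13.625 dB above → -5.875 dBV.

-5.875 dBV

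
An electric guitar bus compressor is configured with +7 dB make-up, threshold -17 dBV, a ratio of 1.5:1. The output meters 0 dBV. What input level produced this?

-2 dBV

Before make-up, the level was 0 − 7 = -7 dBV.
That's 10 dB above the -17 dBV threshold.
Undo the ratio: input overshoot = 10 × 1.5 = 15 dB, giving input = -2 dBV.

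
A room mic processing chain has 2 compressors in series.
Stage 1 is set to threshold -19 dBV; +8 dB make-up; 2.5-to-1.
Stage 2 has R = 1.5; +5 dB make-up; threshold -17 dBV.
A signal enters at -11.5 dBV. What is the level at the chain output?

-6 dBV

Stage 1: -11.5 dBV is 7.5 dB over -19 dBV; at 2.5:1 that becomes 3 dB over, giving -16 dBV; +8 dB make-up → -8 dBV.
Stage 2: 9 dB above -17 dBV, reduced 1.5:1 to 6 dB above → -11 dBV; +5 dB make-up → -6 dBV.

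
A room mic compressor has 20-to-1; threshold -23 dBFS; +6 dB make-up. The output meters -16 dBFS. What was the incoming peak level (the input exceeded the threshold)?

-3 dBFS

Before make-up, the level was -16 − 6 = -22 dBFS.
The compressed level sits -22 − (-23) = 1 dB over threshold.
Input overshoot = R × output overshoot = 20 dB → input = -23 + 20 = -3 dBFS.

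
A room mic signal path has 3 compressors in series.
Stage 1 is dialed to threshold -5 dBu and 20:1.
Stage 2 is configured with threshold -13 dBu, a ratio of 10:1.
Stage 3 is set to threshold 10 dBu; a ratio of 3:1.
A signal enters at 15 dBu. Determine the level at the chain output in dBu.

Stage 1: 20 dB above -5 dBu, reduced 20:1 to 1 dB above → -4 dBu.
Stage 2: 9 dB above -13 dBu, reduced 10:1 to 0.9 dB above → -12.1 dBu.
Stage 3: -12.1 dBu is at or below the 10 dBu threshold — no compression; output -12.1 dBu.

-12.1 dBu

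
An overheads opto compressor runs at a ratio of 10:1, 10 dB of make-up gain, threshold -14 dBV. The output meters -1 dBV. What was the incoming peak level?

16 dBV

Remove make-up: -1 − 10 = -11 dBV.
That's 3 dB above the -14 dBV threshold.
Input overshoot = R × output overshoot = 30 dB → input = -14 + 30 = 16 dBV.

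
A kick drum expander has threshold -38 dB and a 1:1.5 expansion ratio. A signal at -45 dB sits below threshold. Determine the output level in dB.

Undershoot = (-38) − (-45) = 7 dB.
At 1:1.5, that expands to 10.5 dB under threshold.
Output = -38 − 10.5 = -48.5 dB.

-48.5 dB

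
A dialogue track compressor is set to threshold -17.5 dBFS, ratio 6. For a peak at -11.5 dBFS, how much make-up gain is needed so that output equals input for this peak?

Overshoot 6 dB → 6/6 = 1 dB after compression, so the compressed level is -17.5 + 1 = -16.5 dBFS.
Make-up = target − compressed = -11.5 − (-16.5) = 5 dB.

5 dB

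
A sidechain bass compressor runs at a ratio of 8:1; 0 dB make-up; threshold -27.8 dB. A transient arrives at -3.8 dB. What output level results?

The input is 24 dB above the -27.8 dB threshold.
The 24 dB excess becomes 3 dB after 8:1 reduction.
So the level is -27.8 + 3 = -24.8 dB.

-24.8 dB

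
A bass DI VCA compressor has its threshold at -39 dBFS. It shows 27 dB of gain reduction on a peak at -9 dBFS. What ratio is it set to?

10:1

Input overshoot = -9 − (-39) = 30 dB.
Output overshoot = 30 − 27 = 3 dB.
Ratio = input overshoot / output overshoot = 30 / 3 = 10.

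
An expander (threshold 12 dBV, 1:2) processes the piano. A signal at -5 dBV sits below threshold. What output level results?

-22 dBV

Below threshold, a 1:2 expander applies gain = (2−1)×(T − x) of attenuation.
(2−1) × 17 = 17 dB, so output = -5 − 17 = -22 dBV.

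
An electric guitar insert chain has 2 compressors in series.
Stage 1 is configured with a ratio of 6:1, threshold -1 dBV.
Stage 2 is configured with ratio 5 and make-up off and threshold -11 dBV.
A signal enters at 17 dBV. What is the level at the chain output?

Stage 1: 18 dB above -1 dBV, reduced 6:1 to 3 dB above → 2 dBV.
Stage 2: 13 dB above -11 dBV, reduced 5:1 to 2.6 dB above → -8.4 dBV.

-8.4 dBV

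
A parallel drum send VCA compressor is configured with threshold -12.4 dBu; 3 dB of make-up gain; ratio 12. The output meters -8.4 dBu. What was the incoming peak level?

Stripping the +3 dB make-up gives -11.4 dBu at the gain stage.
Post-compression overshoot = -11.4 − (-12.4) = 1 dB.
Before 12:1 compression the overshoot was 1 × 12 = 12 dB, so input = -12.4 + 12 = -0.4 dBu.

-0.4 dBu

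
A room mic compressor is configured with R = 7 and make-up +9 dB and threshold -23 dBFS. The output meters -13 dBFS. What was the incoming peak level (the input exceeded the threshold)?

-16 dBFS

Stripping the +9 dB make-up gives -22 dBFS at the gain stage.
Post-compression overshoot = -22 − (-23) = 1 dB.
Before 7:1 compression the overshoot was 1 × 7 = 7 dB, so input = -23 + 7 = -16 dBFS.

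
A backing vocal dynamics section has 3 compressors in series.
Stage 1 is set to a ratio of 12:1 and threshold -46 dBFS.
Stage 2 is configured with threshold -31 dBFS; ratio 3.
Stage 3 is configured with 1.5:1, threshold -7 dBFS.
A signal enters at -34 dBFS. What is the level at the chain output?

Stage 1: overshoot 12 dB → 12/12 = 1 dB → -45 dBFS.
Stage 2: below threshold (-45 ≤ -31); passes unchanged; output -45 dBFS.
Stage 3: -45 dBFS is at or below the -7 dBFS threshold — no compression; output -45 dBFS.

-45 dBFS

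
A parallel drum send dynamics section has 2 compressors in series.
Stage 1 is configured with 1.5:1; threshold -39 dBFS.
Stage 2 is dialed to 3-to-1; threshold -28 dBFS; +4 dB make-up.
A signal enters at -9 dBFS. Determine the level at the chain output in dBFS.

-21 dBFS

Stage 1: 30 dB above -39 dBFS, reduced 1.5:1 to 20 dB above → -19 dBFS.
Stage 2: -19 dBFS is 9 dB over -28 dBFS; at 3:1 that becomes 3 dB over, giving -25 dBFS; +4 dB make-up → -21 dBFS.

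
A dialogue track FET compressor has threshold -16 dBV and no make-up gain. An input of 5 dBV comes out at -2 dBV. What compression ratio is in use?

1.5:1

Input overshoot = 5 − (-16) = 21 dB; output overshoot = -2 − (-16) = 14 dB.
Ratio = 21 / 14 = 1.5.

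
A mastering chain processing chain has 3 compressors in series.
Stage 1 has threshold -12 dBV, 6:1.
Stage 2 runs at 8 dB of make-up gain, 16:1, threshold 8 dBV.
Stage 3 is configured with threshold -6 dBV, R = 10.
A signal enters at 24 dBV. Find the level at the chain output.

Stage 1: 36 dB above -12 dBV, reduced 6:1 to 6 dB above → -6 dBV.
Stage 2: below threshold (-6 ≤ 8); passes unchanged; make-up brings it to 2 dBV.
Stage 3: 8 dB above -6 dBV, reduced 10:1 to 0.8 dB above → -5.2 dBV.

-5.2 dBV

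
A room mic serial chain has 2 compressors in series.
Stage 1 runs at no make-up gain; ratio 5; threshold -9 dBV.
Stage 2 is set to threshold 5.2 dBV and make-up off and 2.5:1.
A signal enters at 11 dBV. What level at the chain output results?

-5 dBV

Stage 1: 11 dBV is 20 dB over -9 dBV; at 5:1 that becomes 4 dB over, giving -5 dBV.
Stage 2: -5 dBV ≤ 5.2 dBV, so stage 2 doesn't engage; output -5 dBV.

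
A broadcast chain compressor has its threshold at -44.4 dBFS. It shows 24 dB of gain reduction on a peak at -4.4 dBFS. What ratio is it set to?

2.5:1

Input overshoot = -4.4 − (-44.4) = 40 dB.
Output overshoot = 40 − 24 = 16 dB.
Ratio = input overshoot / output overshoot = 40 / 16 = 2.5.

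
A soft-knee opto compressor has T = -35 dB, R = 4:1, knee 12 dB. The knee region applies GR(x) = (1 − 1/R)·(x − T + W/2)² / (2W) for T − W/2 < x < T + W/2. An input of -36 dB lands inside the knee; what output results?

x − T + W/2 = -36 − (-35) + 6 = 5.
GR = (1 − 1/4) × 5² / 24 = 0.75 × 25 / 24 = 0.78125 dB.
Output = -36 − 0.78125 = -36.78125 dB.

-36.78125 dB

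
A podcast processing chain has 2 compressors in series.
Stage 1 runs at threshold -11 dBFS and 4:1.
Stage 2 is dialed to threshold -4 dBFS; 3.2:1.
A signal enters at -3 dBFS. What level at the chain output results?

Stage 1: 8 dB above -11 dBFS, reduced 4:1 to 2 dB above → -9 dBFS.
Stage 2: -9 dBFS ≤ -4 dBFS, so stage 2 doesn't engage; output -9 dBFS.

-9 dBFS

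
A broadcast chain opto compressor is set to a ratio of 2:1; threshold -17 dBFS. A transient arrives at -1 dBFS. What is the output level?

The input is 16 dB above the -17 dBFS threshold.
At 2:1 the overshoot is divided by 2, leaving 8 dB above threshold.
So the level is -17 + 8 = -9 dBFS.

-9 dBFS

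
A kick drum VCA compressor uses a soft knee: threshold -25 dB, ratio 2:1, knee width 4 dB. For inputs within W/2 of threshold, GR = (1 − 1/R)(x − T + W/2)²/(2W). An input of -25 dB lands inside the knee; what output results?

x − T + W/2 = -25 − (-25) + 2 = 2.
GR = (1 − 1/2) × 2² / 8 = 0.5 × 4 / 8 = 0.25 dB.
Output = -25 − 0.25 = -25.25 dB.

-25.25 dB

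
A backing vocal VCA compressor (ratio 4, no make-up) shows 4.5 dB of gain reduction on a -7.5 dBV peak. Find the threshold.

Input is 6 dB above T (since output overshoot × R = input overshoot: (-12 − T)·4 = -7.5 − T gives T = -13.5 dBV).
Check: -13.5 + (-7.5 − (-13.5))/4 = -13.5 + 1.5 = -12 dBV. ✓

-13.5 dBV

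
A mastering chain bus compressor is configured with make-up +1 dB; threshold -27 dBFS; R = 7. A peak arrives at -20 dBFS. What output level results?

-20 dBFS sits 7 dB over threshold.
The 7 dB excess becomes 1 dB after 7:1 reduction.
Output = -27 + 1 = -26 dBFS; make-up adds 1 dB, giving -25 dBFS.

-25 dBFS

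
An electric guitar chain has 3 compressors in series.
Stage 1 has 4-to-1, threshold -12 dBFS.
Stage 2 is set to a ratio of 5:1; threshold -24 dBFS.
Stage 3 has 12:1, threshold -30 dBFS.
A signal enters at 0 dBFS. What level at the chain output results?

Stage 1: overshoot 12 dB → 12/4 = 3 dB → -9 dBFS.
Stage 2: -9 dBFS is 15 dB over -24 dBFS; at 5:1 that becomes 3 dB over, giving -21 dBFS.
Stage 3: -21 dBFS is 9 dB over -30 dBFS; at 12:1 that becomes 0.75 dB over, giving -29.25 dBFS.

-29.25 dBFS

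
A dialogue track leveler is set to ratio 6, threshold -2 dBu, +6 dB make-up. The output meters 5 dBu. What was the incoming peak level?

Stripping the +6 dB make-up gives -1 dBu at the gain stage.
Post-compression overshoot = -1 − (-2) = 1 dB.
Undo the ratio: input overshoot = 1 × 6 = 6 dB, giving input = 4 dBu.

4 dBu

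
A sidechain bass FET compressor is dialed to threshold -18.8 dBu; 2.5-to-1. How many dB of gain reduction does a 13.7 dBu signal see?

13.7 dBu exceeds the threshold by 32.5 dB.
A 2.5:1 ratio leaves 13 dB of that excess.
GR = overshoot in − overshoot out = 32.5 − 13 = 19.5 dB.

19.5 dB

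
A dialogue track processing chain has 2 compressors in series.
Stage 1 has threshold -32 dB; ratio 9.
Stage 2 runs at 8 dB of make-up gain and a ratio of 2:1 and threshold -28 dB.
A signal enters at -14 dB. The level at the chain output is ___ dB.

-22 dB

Stage 1: 18 dB above -32 dB, reduced 9:1 to 2 dB above → -30 dB.
Stage 2: -30 dB ≤ -28 dB, so stage 2 doesn't engage; make-up brings it to -22 dB.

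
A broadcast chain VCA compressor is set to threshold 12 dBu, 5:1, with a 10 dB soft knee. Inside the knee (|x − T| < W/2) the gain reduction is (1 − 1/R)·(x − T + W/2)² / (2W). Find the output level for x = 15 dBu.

x − T + W/2 = 15 − 12 + 5 = 8.
GR = (1 − 1/5) × 8² / 20 = 0.8 × 64 / 20 = 2.56 dB.
Output = 15 − 2.56 = 12.44 dBu.

12.44 dBu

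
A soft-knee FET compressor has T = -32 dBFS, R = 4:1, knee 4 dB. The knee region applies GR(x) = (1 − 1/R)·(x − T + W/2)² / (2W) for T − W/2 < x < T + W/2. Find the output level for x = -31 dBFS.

-31.84375 dBFS

x − T + W/2 = -31 − (-32) + 2 = 3.
GR = (1 − 1/4) × 3² / 8 = 0.75 × 9 / 8 = 0.84375 dB.
Output = -31 − 0.84375 = -31.84375 dBFS.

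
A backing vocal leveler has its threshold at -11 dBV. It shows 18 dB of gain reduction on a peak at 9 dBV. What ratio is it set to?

10:1

Input overshoot = 9 − (-11) = 20 dB.
Output overshoot = 20 − 18 = 2 dB.
Ratio = input overshoot / output overshoot = 20 / 2 = 10.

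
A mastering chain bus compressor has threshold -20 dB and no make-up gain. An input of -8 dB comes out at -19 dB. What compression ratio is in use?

Input overshoot = -8 − (-20) = 12 dB; output overshoot = -19 − (-20) = 1 dB.
Ratio = 12 / 1 = 12.

12:1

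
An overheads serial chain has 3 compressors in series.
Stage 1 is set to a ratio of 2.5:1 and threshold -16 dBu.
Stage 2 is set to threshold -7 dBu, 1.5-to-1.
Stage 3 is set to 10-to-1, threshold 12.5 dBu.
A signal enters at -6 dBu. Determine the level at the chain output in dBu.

-12 dBu

Stage 1: 10 dB above -16 dBu, reduced 2.5:1 to 4 dB above → -12 dBu.
Stage 2: -12 dBu is at or below the -7 dBu threshold — no compression; output -12 dBu.
Stage 3: -12 dBu ≤ 12.5 dBu, so stage 3 doesn't engage; output -12 dBu.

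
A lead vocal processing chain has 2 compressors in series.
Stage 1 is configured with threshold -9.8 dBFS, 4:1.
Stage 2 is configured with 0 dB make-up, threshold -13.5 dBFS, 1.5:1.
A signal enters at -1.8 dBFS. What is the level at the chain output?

Stage 1: overshoot 8 dB → 8/4 = 2 dB → -7.8 dBFS.
Stage 2: -7.8 dBFS is 5.7 dB over -13.5 dBFS; at 1.5:1 that becomes 3.8 dB over, giving -9.7 dBFS.

-9.7 dBFS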